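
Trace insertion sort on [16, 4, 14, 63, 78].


Initial: [16, 4, 14, 63, 78]
Insert 4: [4, 16, 14, 63, 78]
Insert 14: [4, 14, 16, 63, 78]
Insert 63: [4, 14, 16, 63, 78]
Insert 78: [4, 14, 16, 63, 78]

Sorted: [4, 14, 16, 63, 78]


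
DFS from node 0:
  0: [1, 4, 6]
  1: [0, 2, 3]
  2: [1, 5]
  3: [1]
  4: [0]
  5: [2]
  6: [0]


Visit 0, push [6, 4, 1]
Visit 1, push [3, 2]
Visit 2, push [5]
Visit 5, push []
Visit 3, push []
Visit 4, push []
Visit 6, push []

DFS order: [0, 1, 2, 5, 3, 4, 6]


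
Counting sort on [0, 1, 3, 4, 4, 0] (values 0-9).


Input: [0, 1, 3, 4, 4, 0]
Counts: [2, 1, 0, 1, 2, 0, 0, 0, 0, 0]

Sorted: [0, 0, 1, 3, 4, 4]


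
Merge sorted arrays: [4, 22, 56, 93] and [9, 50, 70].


Take 4 from A
Take 9 from B
Take 22 from A
Take 50 from B
Take 56 from A
Take 70 from B

Merged: [4, 9, 22, 50, 56, 70, 93]


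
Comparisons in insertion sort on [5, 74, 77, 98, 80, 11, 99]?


Algorithm: insertion sort
Input: [5, 74, 77, 98, 80, 11, 99]
Sorted: [5, 11, 74, 77, 80, 98, 99]

11


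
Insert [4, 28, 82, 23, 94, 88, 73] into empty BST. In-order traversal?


Insert 4: root
Insert 28: R from 4
Insert 82: R from 4 -> R from 28
Insert 23: R from 4 -> L from 28
Insert 94: R from 4 -> R from 28 -> R from 82
Insert 88: R from 4 -> R from 28 -> R from 82 -> L from 94
Insert 73: R from 4 -> R from 28 -> L from 82

In-order: [4, 23, 28, 73, 82, 88, 94]


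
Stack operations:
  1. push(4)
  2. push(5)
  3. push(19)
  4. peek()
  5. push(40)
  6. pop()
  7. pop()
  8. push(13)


push(4) -> [4]
push(5) -> [4, 5]
push(19) -> [4, 5, 19]
peek()->19
push(40) -> [4, 5, 19, 40]
pop()->40, [4, 5, 19]
pop()->19, [4, 5]
push(13) -> [4, 5, 13]

Final stack: [4, 5, 13]


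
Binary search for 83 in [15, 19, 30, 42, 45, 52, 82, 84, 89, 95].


Step 1: lo=0, hi=9, mid=4, val=45
Step 2: lo=5, hi=9, mid=7, val=84
Step 3: lo=5, hi=6, mid=5, val=52
Step 4: lo=6, hi=6, mid=6, val=82

Not found


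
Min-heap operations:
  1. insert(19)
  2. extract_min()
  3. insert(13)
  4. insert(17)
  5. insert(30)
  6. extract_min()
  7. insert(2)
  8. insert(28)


insert(19) -> [19]
extract_min()->19, []
insert(13) -> [13]
insert(17) -> [13, 17]
insert(30) -> [13, 17, 30]
extract_min()->13, [17, 30]
insert(2) -> [2, 30, 17]
insert(28) -> [2, 28, 17, 30]

Final heap: [2, 28, 17, 30]


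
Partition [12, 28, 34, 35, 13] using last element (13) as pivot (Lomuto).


Pivot: 13
  12 <= 13: advance i (no swap)
Place pivot at 1: [12, 13, 34, 35, 28]

Partitioned: [12, 13, 34, 35, 28]


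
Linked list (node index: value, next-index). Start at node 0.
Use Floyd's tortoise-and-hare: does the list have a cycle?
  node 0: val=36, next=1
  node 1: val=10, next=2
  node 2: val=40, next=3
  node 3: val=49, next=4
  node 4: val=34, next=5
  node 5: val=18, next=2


Floyd's tortoise (slow, +1) and hare (fast, +2):
  init: slow=0, fast=0
  step 1: slow=1, fast=2
  step 2: slow=2, fast=4
  step 3: slow=3, fast=2
  step 4: slow=4, fast=4
  slow == fast at node 4: cycle detected

Cycle: yes


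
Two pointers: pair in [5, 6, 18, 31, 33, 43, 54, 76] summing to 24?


lo=0(5)+hi=7(76)=81
lo=0(5)+hi=6(54)=59
lo=0(5)+hi=5(43)=48
lo=0(5)+hi=4(33)=38
lo=0(5)+hi=3(31)=36
lo=0(5)+hi=2(18)=23
lo=1(6)+hi=2(18)=24

Yes: 6+18=24


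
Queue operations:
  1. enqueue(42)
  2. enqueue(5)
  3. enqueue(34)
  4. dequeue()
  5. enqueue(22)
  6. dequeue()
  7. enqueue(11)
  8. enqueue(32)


enqueue(42) -> [42]
enqueue(5) -> [42, 5]
enqueue(34) -> [42, 5, 34]
dequeue()->42, [5, 34]
enqueue(22) -> [5, 34, 22]
dequeue()->5, [34, 22]
enqueue(11) -> [34, 22, 11]
enqueue(32) -> [34, 22, 11, 32]

Final queue: [34, 22, 11, 32]


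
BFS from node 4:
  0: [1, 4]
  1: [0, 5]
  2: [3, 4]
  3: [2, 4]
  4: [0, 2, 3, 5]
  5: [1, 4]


Visit 4, enqueue [0, 2, 3, 5]
Visit 0, enqueue [1]
Visit 2, enqueue []
Visit 3, enqueue []
Visit 5, enqueue []
Visit 1, enqueue []

BFS order: [4, 0, 2, 3, 5, 1]


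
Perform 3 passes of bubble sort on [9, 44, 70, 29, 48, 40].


Initial: [9, 44, 70, 29, 48, 40]
Pass 1: [9, 44, 29, 48, 40, 70] (3 swaps)
Pass 2: [9, 29, 44, 40, 48, 70] (2 swaps)
Pass 3: [9, 29, 40, 44, 48, 70] (1 swaps)

After 3 passes: [9, 29, 40, 44, 48, 70]


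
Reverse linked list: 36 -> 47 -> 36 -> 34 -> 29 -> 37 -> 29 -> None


Step 1: curr=36, set curr.next=prev(None) | reversed so far: 36
Step 2: curr=47, set curr.next=prev(36) | reversed so far: 47 -> 36
Step 3: curr=36, set curr.next=prev(47) | reversed so far: 36 -> 47 -> 36
Step 4: curr=34, set curr.next=prev(36) | reversed so far: 34 -> 36 -> 47 -> 36
Step 5: curr=29, set curr.next=prev(34) | reversed so far: 29 -> 34 -> 36 -> 47 -> 36
Step 6: curr=37, set curr.next=prev(29) | reversed so far: 37 -> 29 -> 34 -> 36 -> 47 -> 36
Step 7: curr=29, set curr.next=prev(37) | reversed so far: 29 -> 37 -> 29 -> 34 -> 36 -> 47 -> 36

29 -> 37 -> 29 -> 34 -> 36 -> 47 -> 36 -> None


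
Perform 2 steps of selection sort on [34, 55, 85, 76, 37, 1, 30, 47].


Initial: [34, 55, 85, 76, 37, 1, 30, 47]
Step 1: min=1 at 5
  Swap: [1, 55, 85, 76, 37, 34, 30, 47]
Step 2: min=30 at 6
  Swap: [1, 30, 85, 76, 37, 34, 55, 47]

After 2 steps: [1, 30, 85, 76, 37, 34, 55, 47]


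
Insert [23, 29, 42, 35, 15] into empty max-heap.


Insert 23: [23]
Insert 29: [29, 23]
Insert 42: [42, 23, 29]
Insert 35: [42, 35, 29, 23]
Insert 15: [42, 35, 29, 23, 15]

Final heap: [42, 35, 29, 23, 15]


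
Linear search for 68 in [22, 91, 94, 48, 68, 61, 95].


i=0: 22!=68
i=1: 91!=68
i=2: 94!=68
i=3: 48!=68
i=4: 68==68 found!

Found at 4, 5 comps


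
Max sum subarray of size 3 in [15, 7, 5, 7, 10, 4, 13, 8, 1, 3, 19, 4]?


[0:3]: 27
[1:4]: 19
[2:5]: 22
[3:6]: 21
[4:7]: 27
[5:8]: 25
[6:9]: 22
[7:10]: 12
[8:11]: 23
[9:12]: 26

Max: 27 at [0:3]


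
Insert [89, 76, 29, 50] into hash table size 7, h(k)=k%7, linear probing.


Insert 89: h=5 -> slot 5
Insert 76: h=6 -> slot 6
Insert 29: h=1 -> slot 1
Insert 50: h=1, 1 probes -> slot 2

Table: [None, 29, 50, None, None, 89, 76]


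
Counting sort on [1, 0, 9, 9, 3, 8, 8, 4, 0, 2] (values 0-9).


Input: [1, 0, 9, 9, 3, 8, 8, 4, 0, 2]
Counts: [2, 1, 1, 1, 1, 0, 0, 0, 2, 2]

Sorted: [0, 0, 1, 2, 3, 4, 8, 8, 9, 9]


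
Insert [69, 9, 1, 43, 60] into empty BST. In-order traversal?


Insert 69: root
Insert 9: L from 69
Insert 1: L from 69 -> L from 9
Insert 43: L from 69 -> R from 9
Insert 60: L from 69 -> R from 9 -> R from 43

In-order: [1, 9, 43, 60, 69]


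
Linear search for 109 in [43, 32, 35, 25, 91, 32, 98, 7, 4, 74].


i=0: 43!=109
i=1: 32!=109
i=2: 35!=109
i=3: 25!=109
i=4: 91!=109
i=5: 32!=109
i=6: 98!=109
i=7: 7!=109
i=8: 4!=109
i=9: 74!=109

Not found, 10 comps


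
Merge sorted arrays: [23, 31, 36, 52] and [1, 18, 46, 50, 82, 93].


Take 1 from B
Take 18 from B
Take 23 from A
Take 31 from A
Take 36 from A
Take 46 from B
Take 50 from B
Take 52 from A

Merged: [1, 18, 23, 31, 36, 46, 50, 52, 82, 93]


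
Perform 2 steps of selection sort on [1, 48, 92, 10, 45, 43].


Initial: [1, 48, 92, 10, 45, 43]
Step 1: min=1 at 0
  Swap: [1, 48, 92, 10, 45, 43]
Step 2: min=10 at 3
  Swap: [1, 10, 92, 48, 45, 43]

After 2 steps: [1, 10, 92, 48, 45, 43]


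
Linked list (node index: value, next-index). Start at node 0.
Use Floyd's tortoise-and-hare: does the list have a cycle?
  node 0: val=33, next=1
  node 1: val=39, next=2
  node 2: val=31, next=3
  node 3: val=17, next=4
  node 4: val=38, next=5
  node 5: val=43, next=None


Floyd's tortoise (slow, +1) and hare (fast, +2):
  init: slow=0, fast=0
  step 1: slow=1, fast=2
  step 2: slow=2, fast=4
  step 3: fast 4->5->None, no cycle

Cycle: no


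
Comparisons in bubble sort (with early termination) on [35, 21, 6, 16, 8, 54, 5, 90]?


Algorithm: bubble sort (with early termination)
Input: [35, 21, 6, 16, 8, 54, 5, 90]
Sorted: [5, 6, 8, 16, 21, 35, 54, 90]

28


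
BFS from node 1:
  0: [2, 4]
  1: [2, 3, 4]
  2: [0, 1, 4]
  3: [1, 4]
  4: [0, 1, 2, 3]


Visit 1, enqueue [2, 3, 4]
Visit 2, enqueue [0]
Visit 3, enqueue []
Visit 4, enqueue []
Visit 0, enqueue []

BFS order: [1, 2, 3, 4, 0]


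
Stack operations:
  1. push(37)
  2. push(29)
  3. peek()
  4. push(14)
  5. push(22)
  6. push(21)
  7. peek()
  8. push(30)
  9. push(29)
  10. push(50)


push(37) -> [37]
push(29) -> [37, 29]
peek()->29
push(14) -> [37, 29, 14]
push(22) -> [37, 29, 14, 22]
push(21) -> [37, 29, 14, 22, 21]
peek()->21
push(30) -> [37, 29, 14, 22, 21, 30]
push(29) -> [37, 29, 14, 22, 21, 30, 29]
push(50) -> [37, 29, 14, 22, 21, 30, 29, 50]

Final stack: [37, 29, 14, 22, 21, 30, 29, 50]


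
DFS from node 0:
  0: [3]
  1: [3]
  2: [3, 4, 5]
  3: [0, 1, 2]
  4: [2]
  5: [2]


Visit 0, push [3]
Visit 3, push [2, 1]
Visit 1, push []
Visit 2, push [5, 4]
Visit 4, push []
Visit 5, push []

DFS order: [0, 3, 1, 2, 4, 5]


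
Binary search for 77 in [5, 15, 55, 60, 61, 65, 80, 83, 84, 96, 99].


Step 1: lo=0, hi=10, mid=5, val=65
Step 2: lo=6, hi=10, mid=8, val=84
Step 3: lo=6, hi=7, mid=6, val=80

Not found


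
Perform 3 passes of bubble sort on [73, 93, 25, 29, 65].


Initial: [73, 93, 25, 29, 65]
Pass 1: [73, 25, 29, 65, 93] (3 swaps)
Pass 2: [25, 29, 65, 73, 93] (3 swaps)
Pass 3: [25, 29, 65, 73, 93] (0 swaps)

After 3 passes: [25, 29, 65, 73, 93]


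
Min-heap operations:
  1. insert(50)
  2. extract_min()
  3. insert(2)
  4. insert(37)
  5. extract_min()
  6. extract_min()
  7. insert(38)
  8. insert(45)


insert(50) -> [50]
extract_min()->50, []
insert(2) -> [2]
insert(37) -> [2, 37]
extract_min()->2, [37]
extract_min()->37, []
insert(38) -> [38]
insert(45) -> [38, 45]

Final heap: [38, 45]


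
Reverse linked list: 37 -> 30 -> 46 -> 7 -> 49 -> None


Step 1: curr=37, set curr.next=prev(None) | reversed so far: 37
Step 2: curr=30, set curr.next=prev(37) | reversed so far: 30 -> 37
Step 3: curr=46, set curr.next=prev(30) | reversed so far: 46 -> 30 -> 37
Step 4: curr=7, set curr.next=prev(46) | reversed so far: 7 -> 46 -> 30 -> 37
Step 5: curr=49, set curr.next=prev(7) | reversed so far: 49 -> 7 -> 46 -> 30 -> 37

49 -> 7 -> 46 -> 30 -> 37 -> None


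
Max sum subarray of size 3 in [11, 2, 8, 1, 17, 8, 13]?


[0:3]: 21
[1:4]: 11
[2:5]: 26
[3:6]: 26
[4:7]: 38

Max: 38 at [4:7]


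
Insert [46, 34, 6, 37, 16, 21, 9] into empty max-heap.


Insert 46: [46]
Insert 34: [46, 34]
Insert 6: [46, 34, 6]
Insert 37: [46, 37, 6, 34]
Insert 16: [46, 37, 6, 34, 16]
Insert 21: [46, 37, 21, 34, 16, 6]
Insert 9: [46, 37, 21, 34, 16, 6, 9]

Final heap: [46, 37, 21, 34, 16, 6, 9]


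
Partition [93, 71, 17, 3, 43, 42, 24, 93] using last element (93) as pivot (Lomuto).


Pivot: 93
  93 <= 93: advance i (no swap)
  71 <= 93: advance i (no swap)
  17 <= 93: advance i (no swap)
  3 <= 93: advance i (no swap)
  43 <= 93: advance i (no swap)
  42 <= 93: advance i (no swap)
  24 <= 93: advance i (no swap)
Place pivot at 7: [93, 71, 17, 3, 43, 42, 24, 93]

Partitioned: [93, 71, 17, 3, 43, 42, 24, 93]


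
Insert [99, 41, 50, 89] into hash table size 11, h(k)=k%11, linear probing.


Insert 99: h=0 -> slot 0
Insert 41: h=8 -> slot 8
Insert 50: h=6 -> slot 6
Insert 89: h=1 -> slot 1

Table: [99, 89, None, None, None, None, 50, None, 41, None, None]


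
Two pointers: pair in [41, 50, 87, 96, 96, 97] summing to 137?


lo=0(41)+hi=5(97)=138
lo=0(41)+hi=4(96)=137

Yes: 41+96=137


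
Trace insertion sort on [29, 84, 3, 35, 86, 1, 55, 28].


Initial: [29, 84, 3, 35, 86, 1, 55, 28]
Insert 84: [29, 84, 3, 35, 86, 1, 55, 28]
Insert 3: [3, 29, 84, 35, 86, 1, 55, 28]
Insert 35: [3, 29, 35, 84, 86, 1, 55, 28]
Insert 86: [3, 29, 35, 84, 86, 1, 55, 28]
Insert 1: [1, 3, 29, 35, 84, 86, 55, 28]
Insert 55: [1, 3, 29, 35, 55, 84, 86, 28]
Insert 28: [1, 3, 28, 29, 35, 55, 84, 86]

Sorted: [1, 3, 28, 29, 35, 55, 84, 86]


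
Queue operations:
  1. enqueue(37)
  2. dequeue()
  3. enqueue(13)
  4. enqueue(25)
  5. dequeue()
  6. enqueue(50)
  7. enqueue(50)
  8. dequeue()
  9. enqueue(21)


enqueue(37) -> [37]
dequeue()->37, []
enqueue(13) -> [13]
enqueue(25) -> [13, 25]
dequeue()->13, [25]
enqueue(50) -> [25, 50]
enqueue(50) -> [25, 50, 50]
dequeue()->25, [50, 50]
enqueue(21) -> [50, 50, 21]

Final queue: [50, 50, 21]


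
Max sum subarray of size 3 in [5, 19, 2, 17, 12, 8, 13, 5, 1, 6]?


[0:3]: 26
[1:4]: 38
[2:5]: 31
[3:6]: 37
[4:7]: 33
[5:8]: 26
[6:9]: 19
[7:10]: 12

Max: 38 at [1:4]


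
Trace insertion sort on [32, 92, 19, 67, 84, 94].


Initial: [32, 92, 19, 67, 84, 94]
Insert 92: [32, 92, 19, 67, 84, 94]
Insert 19: [19, 32, 92, 67, 84, 94]
Insert 67: [19, 32, 67, 92, 84, 94]
Insert 84: [19, 32, 67, 84, 92, 94]
Insert 94: [19, 32, 67, 84, 92, 94]

Sorted: [19, 32, 67, 84, 92, 94]


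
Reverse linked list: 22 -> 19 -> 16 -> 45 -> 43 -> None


Step 1: curr=22, set curr.next=prev(None) | reversed so far: 22
Step 2: curr=19, set curr.next=prev(22) | reversed so far: 19 -> 22
Step 3: curr=16, set curr.next=prev(19) | reversed so far: 16 -> 19 -> 22
Step 4: curr=45, set curr.next=prev(16) | reversed so far: 45 -> 16 -> 19 -> 22
Step 5: curr=43, set curr.next=prev(45) | reversed so far: 43 -> 45 -> 16 -> 19 -> 22

43 -> 45 -> 16 -> 19 -> 22 -> None


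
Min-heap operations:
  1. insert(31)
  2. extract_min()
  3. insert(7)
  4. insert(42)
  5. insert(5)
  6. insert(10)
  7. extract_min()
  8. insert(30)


insert(31) -> [31]
extract_min()->31, []
insert(7) -> [7]
insert(42) -> [7, 42]
insert(5) -> [5, 42, 7]
insert(10) -> [5, 10, 7, 42]
extract_min()->5, [7, 10, 42]
insert(30) -> [7, 10, 42, 30]

Final heap: [7, 10, 42, 30]


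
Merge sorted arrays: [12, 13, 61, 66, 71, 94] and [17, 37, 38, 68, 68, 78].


Take 12 from A
Take 13 from A
Take 17 from B
Take 37 from B
Take 38 from B
Take 61 from A
Take 66 from A
Take 68 from B
Take 68 from B
Take 71 from A
Take 78 from B

Merged: [12, 13, 17, 37, 38, 61, 66, 68, 68, 71, 78, 94]


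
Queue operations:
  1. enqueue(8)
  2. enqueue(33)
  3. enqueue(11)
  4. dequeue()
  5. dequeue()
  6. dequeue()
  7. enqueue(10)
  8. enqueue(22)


enqueue(8) -> [8]
enqueue(33) -> [8, 33]
enqueue(11) -> [8, 33, 11]
dequeue()->8, [33, 11]
dequeue()->33, [11]
dequeue()->11, []
enqueue(10) -> [10]
enqueue(22) -> [10, 22]

Final queue: [10, 22]


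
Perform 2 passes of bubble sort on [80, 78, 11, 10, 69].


Initial: [80, 78, 11, 10, 69]
Pass 1: [78, 11, 10, 69, 80] (4 swaps)
Pass 2: [11, 10, 69, 78, 80] (3 swaps)

After 2 passes: [11, 10, 69, 78, 80]


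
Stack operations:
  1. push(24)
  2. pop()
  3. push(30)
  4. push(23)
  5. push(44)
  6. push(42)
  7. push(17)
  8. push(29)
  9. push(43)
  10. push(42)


push(24) -> [24]
pop()->24, []
push(30) -> [30]
push(23) -> [30, 23]
push(44) -> [30, 23, 44]
push(42) -> [30, 23, 44, 42]
push(17) -> [30, 23, 44, 42, 17]
push(29) -> [30, 23, 44, 42, 17, 29]
push(43) -> [30, 23, 44, 42, 17, 29, 43]
push(42) -> [30, 23, 44, 42, 17, 29, 43, 42]

Final stack: [30, 23, 44, 42, 17, 29, 43, 42]


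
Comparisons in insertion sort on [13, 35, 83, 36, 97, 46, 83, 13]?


Algorithm: insertion sort
Input: [13, 35, 83, 36, 97, 46, 83, 13]
Sorted: [13, 13, 35, 36, 46, 83, 83, 97]

17


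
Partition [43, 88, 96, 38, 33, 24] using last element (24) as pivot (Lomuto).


Pivot: 24
Place pivot at 0: [24, 88, 96, 38, 33, 43]

Partitioned: [24, 88, 96, 38, 33, 43]


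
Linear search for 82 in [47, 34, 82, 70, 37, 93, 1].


i=0: 47!=82
i=1: 34!=82
i=2: 82==82 found!

Found at 2, 3 comps


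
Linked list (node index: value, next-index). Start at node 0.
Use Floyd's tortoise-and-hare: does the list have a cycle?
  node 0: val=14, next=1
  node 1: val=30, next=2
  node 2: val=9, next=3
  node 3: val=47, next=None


Floyd's tortoise (slow, +1) and hare (fast, +2):
  init: slow=0, fast=0
  step 1: slow=1, fast=2
  step 2: fast 2->3->None, no cycle

Cycle: no


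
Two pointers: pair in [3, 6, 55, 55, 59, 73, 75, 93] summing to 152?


lo=0(3)+hi=7(93)=96
lo=1(6)+hi=7(93)=99
lo=2(55)+hi=7(93)=148
lo=3(55)+hi=7(93)=148
lo=4(59)+hi=7(93)=152

Yes: 59+93=152


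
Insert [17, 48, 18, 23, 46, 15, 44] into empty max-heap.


Insert 17: [17]
Insert 48: [48, 17]
Insert 18: [48, 17, 18]
Insert 23: [48, 23, 18, 17]
Insert 46: [48, 46, 18, 17, 23]
Insert 15: [48, 46, 18, 17, 23, 15]
Insert 44: [48, 46, 44, 17, 23, 15, 18]

Final heap: [48, 46, 44, 17, 23, 15, 18]


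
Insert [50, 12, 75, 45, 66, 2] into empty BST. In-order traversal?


Insert 50: root
Insert 12: L from 50
Insert 75: R from 50
Insert 45: L from 50 -> R from 12
Insert 66: R from 50 -> L from 75
Insert 2: L from 50 -> L from 12

In-order: [2, 12, 45, 50, 66, 75]


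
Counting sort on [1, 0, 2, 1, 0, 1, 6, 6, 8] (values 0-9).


Input: [1, 0, 2, 1, 0, 1, 6, 6, 8]
Counts: [2, 3, 1, 0, 0, 0, 2, 0, 1, 0]

Sorted: [0, 0, 1, 1, 1, 2, 6, 6, 8]


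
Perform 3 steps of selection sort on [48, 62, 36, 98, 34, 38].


Initial: [48, 62, 36, 98, 34, 38]
Step 1: min=34 at 4
  Swap: [34, 62, 36, 98, 48, 38]
Step 2: min=36 at 2
  Swap: [34, 36, 62, 98, 48, 38]
Step 3: min=38 at 5
  Swap: [34, 36, 38, 98, 48, 62]

After 3 steps: [34, 36, 38, 98, 48, 62]


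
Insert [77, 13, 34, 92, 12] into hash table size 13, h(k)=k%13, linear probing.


Insert 77: h=12 -> slot 12
Insert 13: h=0 -> slot 0
Insert 34: h=8 -> slot 8
Insert 92: h=1 -> slot 1
Insert 12: h=12, 3 probes -> slot 2

Table: [13, 92, 12, None, None, None, None, None, 34, None, None, None, 77]


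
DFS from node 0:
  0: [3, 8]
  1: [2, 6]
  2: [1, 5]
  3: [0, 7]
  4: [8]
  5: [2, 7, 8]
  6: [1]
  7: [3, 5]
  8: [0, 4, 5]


Visit 0, push [8, 3]
Visit 3, push [7]
Visit 7, push [5]
Visit 5, push [8, 2]
Visit 2, push [1]
Visit 1, push [6]
Visit 6, push []
Visit 8, push [4]
Visit 4, push []

DFS order: [0, 3, 7, 5, 2, 1, 6, 8, 4]


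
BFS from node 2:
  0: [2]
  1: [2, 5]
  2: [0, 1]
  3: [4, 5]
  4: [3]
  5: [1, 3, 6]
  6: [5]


Visit 2, enqueue [0, 1]
Visit 0, enqueue []
Visit 1, enqueue [5]
Visit 5, enqueue [3, 6]
Visit 3, enqueue [4]
Visit 6, enqueue []
Visit 4, enqueue []

BFS order: [2, 0, 1, 5, 3, 6, 4]


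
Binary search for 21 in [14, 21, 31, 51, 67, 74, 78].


Step 1: lo=0, hi=6, mid=3, val=51
Step 2: lo=0, hi=2, mid=1, val=21

Found at index 1


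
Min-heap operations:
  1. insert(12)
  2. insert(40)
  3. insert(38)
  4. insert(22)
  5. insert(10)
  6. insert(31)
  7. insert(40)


insert(12) -> [12]
insert(40) -> [12, 40]
insert(38) -> [12, 40, 38]
insert(22) -> [12, 22, 38, 40]
insert(10) -> [10, 12, 38, 40, 22]
insert(31) -> [10, 12, 31, 40, 22, 38]
insert(40) -> [10, 12, 31, 40, 22, 38, 40]

Final heap: [10, 12, 31, 40, 22, 38, 40]


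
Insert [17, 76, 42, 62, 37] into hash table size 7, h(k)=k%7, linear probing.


Insert 17: h=3 -> slot 3
Insert 76: h=6 -> slot 6
Insert 42: h=0 -> slot 0
Insert 62: h=6, 2 probes -> slot 1
Insert 37: h=2 -> slot 2

Table: [42, 62, 37, 17, None, None, 76]


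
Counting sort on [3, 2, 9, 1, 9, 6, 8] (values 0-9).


Input: [3, 2, 9, 1, 9, 6, 8]
Counts: [0, 1, 1, 1, 0, 0, 1, 0, 1, 2]

Sorted: [1, 2, 3, 6, 8, 9, 9]


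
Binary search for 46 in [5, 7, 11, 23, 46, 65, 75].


Step 1: lo=0, hi=6, mid=3, val=23
Step 2: lo=4, hi=6, mid=5, val=65
Step 3: lo=4, hi=4, mid=4, val=46

Found at index 4


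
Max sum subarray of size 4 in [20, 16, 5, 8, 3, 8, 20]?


[0:4]: 49
[1:5]: 32
[2:6]: 24
[3:7]: 39

Max: 49 at [0:4]


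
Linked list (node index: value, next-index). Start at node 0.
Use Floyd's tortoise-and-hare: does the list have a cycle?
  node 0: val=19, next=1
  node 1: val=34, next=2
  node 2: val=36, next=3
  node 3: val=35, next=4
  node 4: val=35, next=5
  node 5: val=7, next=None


Floyd's tortoise (slow, +1) and hare (fast, +2):
  init: slow=0, fast=0
  step 1: slow=1, fast=2
  step 2: slow=2, fast=4
  step 3: fast 4->5->None, no cycle

Cycle: no


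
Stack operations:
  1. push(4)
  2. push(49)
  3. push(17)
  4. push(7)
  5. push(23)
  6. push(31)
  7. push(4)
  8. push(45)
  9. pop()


push(4) -> [4]
push(49) -> [4, 49]
push(17) -> [4, 49, 17]
push(7) -> [4, 49, 17, 7]
push(23) -> [4, 49, 17, 7, 23]
push(31) -> [4, 49, 17, 7, 23, 31]
push(4) -> [4, 49, 17, 7, 23, 31, 4]
push(45) -> [4, 49, 17, 7, 23, 31, 4, 45]
pop()->45, [4, 49, 17, 7, 23, 31, 4]

Final stack: [4, 49, 17, 7, 23, 31, 4]


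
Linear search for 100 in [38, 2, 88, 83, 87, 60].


i=0: 38!=100
i=1: 2!=100
i=2: 88!=100
i=3: 83!=100
i=4: 87!=100
i=5: 60!=100

Not found, 6 comps


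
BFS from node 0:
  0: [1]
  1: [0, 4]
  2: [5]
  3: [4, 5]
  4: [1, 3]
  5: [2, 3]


Visit 0, enqueue [1]
Visit 1, enqueue [4]
Visit 4, enqueue [3]
Visit 3, enqueue [5]
Visit 5, enqueue [2]
Visit 2, enqueue []

BFS order: [0, 1, 4, 3, 5, 2]


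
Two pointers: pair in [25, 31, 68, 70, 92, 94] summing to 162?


lo=0(25)+hi=5(94)=119
lo=1(31)+hi=5(94)=125
lo=2(68)+hi=5(94)=162

Yes: 68+94=162


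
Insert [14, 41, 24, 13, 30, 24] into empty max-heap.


Insert 14: [14]
Insert 41: [41, 14]
Insert 24: [41, 14, 24]
Insert 13: [41, 14, 24, 13]
Insert 30: [41, 30, 24, 13, 14]
Insert 24: [41, 30, 24, 13, 14, 24]

Final heap: [41, 30, 24, 13, 14, 24]


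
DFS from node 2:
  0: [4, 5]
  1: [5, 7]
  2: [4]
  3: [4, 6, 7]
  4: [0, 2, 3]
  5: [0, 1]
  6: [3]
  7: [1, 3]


Visit 2, push [4]
Visit 4, push [3, 0]
Visit 0, push [5]
Visit 5, push [1]
Visit 1, push [7]
Visit 7, push [3]
Visit 3, push [6]
Visit 6, push []

DFS order: [2, 4, 0, 5, 1, 7, 3, 6]


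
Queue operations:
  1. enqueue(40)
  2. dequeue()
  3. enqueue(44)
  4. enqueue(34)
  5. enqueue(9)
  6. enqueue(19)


enqueue(40) -> [40]
dequeue()->40, []
enqueue(44) -> [44]
enqueue(34) -> [44, 34]
enqueue(9) -> [44, 34, 9]
enqueue(19) -> [44, 34, 9, 19]

Final queue: [44, 34, 9, 19]


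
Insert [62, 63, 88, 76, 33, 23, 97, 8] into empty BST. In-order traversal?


Insert 62: root
Insert 63: R from 62
Insert 88: R from 62 -> R from 63
Insert 76: R from 62 -> R from 63 -> L from 88
Insert 33: L from 62
Insert 23: L from 62 -> L from 33
Insert 97: R from 62 -> R from 63 -> R from 88
Insert 8: L from 62 -> L from 33 -> L from 23

In-order: [8, 23, 33, 62, 63, 76, 88, 97]


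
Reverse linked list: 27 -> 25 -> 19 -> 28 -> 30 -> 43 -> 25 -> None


Step 1: curr=27, set curr.next=prev(None) | reversed so far: 27
Step 2: curr=25, set curr.next=prev(27) | reversed so far: 25 -> 27
Step 3: curr=19, set curr.next=prev(25) | reversed so far: 19 -> 25 -> 27
Step 4: curr=28, set curr.next=prev(19) | reversed so far: 28 -> 19 -> 25 -> 27
Step 5: curr=30, set curr.next=prev(28) | reversed so far: 30 -> 28 -> 19 -> 25 -> 27
Step 6: curr=43, set curr.next=prev(30) | reversed so far: 43 -> 30 -> 28 -> 19 -> 25 -> 27
Step 7: curr=25, set curr.next=prev(43) | reversed so far: 25 -> 43 -> 30 -> 28 -> 19 -> 25 -> 27

25 -> 43 -> 30 -> 28 -> 19 -> 25 -> 27 -> None


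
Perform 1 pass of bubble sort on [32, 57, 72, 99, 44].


Initial: [32, 57, 72, 99, 44]
Pass 1: [32, 57, 72, 44, 99] (1 swaps)

After 1 pass: [32, 57, 72, 44, 99]


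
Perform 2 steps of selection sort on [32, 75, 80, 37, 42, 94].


Initial: [32, 75, 80, 37, 42, 94]
Step 1: min=32 at 0
  Swap: [32, 75, 80, 37, 42, 94]
Step 2: min=37 at 3
  Swap: [32, 37, 80, 75, 42, 94]

After 2 steps: [32, 37, 80, 75, 42, 94]


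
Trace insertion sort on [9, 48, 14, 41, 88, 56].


Initial: [9, 48, 14, 41, 88, 56]
Insert 48: [9, 48, 14, 41, 88, 56]
Insert 14: [9, 14, 48, 41, 88, 56]
Insert 41: [9, 14, 41, 48, 88, 56]
Insert 88: [9, 14, 41, 48, 88, 56]
Insert 56: [9, 14, 41, 48, 56, 88]

Sorted: [9, 14, 41, 48, 56, 88]


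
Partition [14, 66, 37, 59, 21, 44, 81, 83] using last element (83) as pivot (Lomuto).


Pivot: 83
  14 <= 83: advance i (no swap)
  66 <= 83: advance i (no swap)
  37 <= 83: advance i (no swap)
  59 <= 83: advance i (no swap)
  21 <= 83: advance i (no swap)
  44 <= 83: advance i (no swap)
  81 <= 83: advance i (no swap)
Place pivot at 7: [14, 66, 37, 59, 21, 44, 81, 83]

Partitioned: [14, 66, 37, 59, 21, 44, 81, 83]


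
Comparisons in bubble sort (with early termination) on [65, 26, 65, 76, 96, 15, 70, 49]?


Algorithm: bubble sort (with early termination)
Input: [65, 26, 65, 76, 96, 15, 70, 49]
Sorted: [15, 26, 49, 65, 65, 70, 76, 96]

27


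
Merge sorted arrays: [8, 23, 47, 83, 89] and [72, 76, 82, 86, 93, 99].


Take 8 from A
Take 23 from A
Take 47 from A
Take 72 from B
Take 76 from B
Take 82 from B
Take 83 from A
Take 86 from B
Take 89 from A

Merged: [8, 23, 47, 72, 76, 82, 83, 86, 89, 93, 99]


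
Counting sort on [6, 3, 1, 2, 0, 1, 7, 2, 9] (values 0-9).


Input: [6, 3, 1, 2, 0, 1, 7, 2, 9]
Counts: [1, 2, 2, 1, 0, 0, 1, 1, 0, 1]

Sorted: [0, 1, 1, 2, 2, 3, 6, 7, 9]


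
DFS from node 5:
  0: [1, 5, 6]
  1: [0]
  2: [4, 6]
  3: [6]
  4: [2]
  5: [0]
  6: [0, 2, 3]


Visit 5, push [0]
Visit 0, push [6, 1]
Visit 1, push []
Visit 6, push [3, 2]
Visit 2, push [4]
Visit 4, push []
Visit 3, push []

DFS order: [5, 0, 1, 6, 2, 4, 3]


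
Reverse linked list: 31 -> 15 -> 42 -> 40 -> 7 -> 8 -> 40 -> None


Step 1: curr=31, set curr.next=prev(None) | reversed so far: 31
Step 2: curr=15, set curr.next=prev(31) | reversed so far: 15 -> 31
Step 3: curr=42, set curr.next=prev(15) | reversed so far: 42 -> 15 -> 31
Step 4: curr=40, set curr.next=prev(42) | reversed so far: 40 -> 42 -> 15 -> 31
Step 5: curr=7, set curr.next=prev(40) | reversed so far: 7 -> 40 -> 42 -> 15 -> 31
Step 6: curr=8, set curr.next=prev(7) | reversed so far: 8 -> 7 -> 40 -> 42 -> 15 -> 31
Step 7: curr=40, set curr.next=prev(8) | reversed so far: 40 -> 8 -> 7 -> 40 -> 42 -> 15 -> 31

40 -> 8 -> 7 -> 40 -> 42 -> 15 -> 31 -> None


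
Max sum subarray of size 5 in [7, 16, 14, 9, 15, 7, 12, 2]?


[0:5]: 61
[1:6]: 61
[2:7]: 57
[3:8]: 45

Max: 61 at [0:5]


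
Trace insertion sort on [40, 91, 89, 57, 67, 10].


Initial: [40, 91, 89, 57, 67, 10]
Insert 91: [40, 91, 89, 57, 67, 10]
Insert 89: [40, 89, 91, 57, 67, 10]
Insert 57: [40, 57, 89, 91, 67, 10]
Insert 67: [40, 57, 67, 89, 91, 10]
Insert 10: [10, 40, 57, 67, 89, 91]

Sorted: [10, 40, 57, 67, 89, 91]


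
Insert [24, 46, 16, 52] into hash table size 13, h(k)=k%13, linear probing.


Insert 24: h=11 -> slot 11
Insert 46: h=7 -> slot 7
Insert 16: h=3 -> slot 3
Insert 52: h=0 -> slot 0

Table: [52, None, None, 16, None, None, None, 46, None, None, None, 24, None]


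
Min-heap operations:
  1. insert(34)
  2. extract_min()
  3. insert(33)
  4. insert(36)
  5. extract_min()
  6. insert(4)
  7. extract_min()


insert(34) -> [34]
extract_min()->34, []
insert(33) -> [33]
insert(36) -> [33, 36]
extract_min()->33, [36]
insert(4) -> [4, 36]
extract_min()->4, [36]

Final heap: [36]


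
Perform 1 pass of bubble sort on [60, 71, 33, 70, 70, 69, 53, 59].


Initial: [60, 71, 33, 70, 70, 69, 53, 59]
Pass 1: [60, 33, 70, 70, 69, 53, 59, 71] (6 swaps)

After 1 pass: [60, 33, 70, 70, 69, 53, 59, 71]


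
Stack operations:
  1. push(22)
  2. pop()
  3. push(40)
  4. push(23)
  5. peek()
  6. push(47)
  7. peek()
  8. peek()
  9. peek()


push(22) -> [22]
pop()->22, []
push(40) -> [40]
push(23) -> [40, 23]
peek()->23
push(47) -> [40, 23, 47]
peek()->47
peek()->47
peek()->47

Final stack: [40, 23, 47]


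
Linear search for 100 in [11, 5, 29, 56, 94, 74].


i=0: 11!=100
i=1: 5!=100
i=2: 29!=100
i=3: 56!=100
i=4: 94!=100
i=5: 74!=100

Not found, 6 comps


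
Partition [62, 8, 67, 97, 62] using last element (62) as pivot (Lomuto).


Pivot: 62
  62 <= 62: advance i (no swap)
  8 <= 62: advance i (no swap)
Place pivot at 2: [62, 8, 62, 97, 67]

Partitioned: [62, 8, 62, 97, 67]


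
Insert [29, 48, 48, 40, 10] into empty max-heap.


Insert 29: [29]
Insert 48: [48, 29]
Insert 48: [48, 29, 48]
Insert 40: [48, 40, 48, 29]
Insert 10: [48, 40, 48, 29, 10]

Final heap: [48, 40, 48, 29, 10]


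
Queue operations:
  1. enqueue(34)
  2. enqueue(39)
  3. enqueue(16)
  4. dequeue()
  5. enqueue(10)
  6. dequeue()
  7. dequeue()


enqueue(34) -> [34]
enqueue(39) -> [34, 39]
enqueue(16) -> [34, 39, 16]
dequeue()->34, [39, 16]
enqueue(10) -> [39, 16, 10]
dequeue()->39, [16, 10]
dequeue()->16, [10]

Final queue: [10]


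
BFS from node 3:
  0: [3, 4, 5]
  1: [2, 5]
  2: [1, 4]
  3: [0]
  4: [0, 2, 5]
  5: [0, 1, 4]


Visit 3, enqueue [0]
Visit 0, enqueue [4, 5]
Visit 4, enqueue [2]
Visit 5, enqueue [1]
Visit 2, enqueue []
Visit 1, enqueue []

BFS order: [3, 0, 4, 5, 2, 1]


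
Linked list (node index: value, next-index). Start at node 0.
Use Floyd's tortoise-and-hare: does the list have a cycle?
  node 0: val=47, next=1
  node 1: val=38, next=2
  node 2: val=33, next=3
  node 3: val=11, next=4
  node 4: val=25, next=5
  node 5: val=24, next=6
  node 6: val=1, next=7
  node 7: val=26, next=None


Floyd's tortoise (slow, +1) and hare (fast, +2):
  init: slow=0, fast=0
  step 1: slow=1, fast=2
  step 2: slow=2, fast=4
  step 3: slow=3, fast=6
  step 4: fast 6->7->None, no cycle

Cycle: no


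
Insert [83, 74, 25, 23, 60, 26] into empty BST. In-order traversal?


Insert 83: root
Insert 74: L from 83
Insert 25: L from 83 -> L from 74
Insert 23: L from 83 -> L from 74 -> L from 25
Insert 60: L from 83 -> L from 74 -> R from 25
Insert 26: L from 83 -> L from 74 -> R from 25 -> L from 60

In-order: [23, 25, 26, 60, 74, 83]


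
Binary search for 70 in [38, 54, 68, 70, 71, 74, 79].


Step 1: lo=0, hi=6, mid=3, val=70

Found at index 3


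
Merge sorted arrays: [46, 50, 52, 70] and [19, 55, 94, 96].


Take 19 from B
Take 46 from A
Take 50 from A
Take 52 from A
Take 55 from B
Take 70 from A

Merged: [19, 46, 50, 52, 55, 70, 94, 96]


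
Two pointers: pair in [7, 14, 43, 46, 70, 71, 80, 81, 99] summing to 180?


lo=0(7)+hi=8(99)=106
lo=1(14)+hi=8(99)=113
lo=2(43)+hi=8(99)=142
lo=3(46)+hi=8(99)=145
lo=4(70)+hi=8(99)=169
lo=5(71)+hi=8(99)=170
lo=6(80)+hi=8(99)=179
lo=7(81)+hi=8(99)=180

Yes: 81+99=180


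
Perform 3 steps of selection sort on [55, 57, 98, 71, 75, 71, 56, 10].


Initial: [55, 57, 98, 71, 75, 71, 56, 10]
Step 1: min=10 at 7
  Swap: [10, 57, 98, 71, 75, 71, 56, 55]
Step 2: min=55 at 7
  Swap: [10, 55, 98, 71, 75, 71, 56, 57]
Step 3: min=56 at 6
  Swap: [10, 55, 56, 71, 75, 71, 98, 57]

After 3 steps: [10, 55, 56, 71, 75, 71, 98, 57]


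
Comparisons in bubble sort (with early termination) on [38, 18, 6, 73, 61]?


Algorithm: bubble sort (with early termination)
Input: [38, 18, 6, 73, 61]
Sorted: [6, 18, 38, 61, 73]

9


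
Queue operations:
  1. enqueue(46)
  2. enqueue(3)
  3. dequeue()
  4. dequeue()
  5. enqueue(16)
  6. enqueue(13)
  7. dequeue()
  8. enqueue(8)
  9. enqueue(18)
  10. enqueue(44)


enqueue(46) -> [46]
enqueue(3) -> [46, 3]
dequeue()->46, [3]
dequeue()->3, []
enqueue(16) -> [16]
enqueue(13) -> [16, 13]
dequeue()->16, [13]
enqueue(8) -> [13, 8]
enqueue(18) -> [13, 8, 18]
enqueue(44) -> [13, 8, 18, 44]

Final queue: [13, 8, 18, 44]


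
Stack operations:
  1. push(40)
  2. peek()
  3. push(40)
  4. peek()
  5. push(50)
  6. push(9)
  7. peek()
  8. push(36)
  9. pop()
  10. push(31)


push(40) -> [40]
peek()->40
push(40) -> [40, 40]
peek()->40
push(50) -> [40, 40, 50]
push(9) -> [40, 40, 50, 9]
peek()->9
push(36) -> [40, 40, 50, 9, 36]
pop()->36, [40, 40, 50, 9]
push(31) -> [40, 40, 50, 9, 31]

Final stack: [40, 40, 50, 9, 31]


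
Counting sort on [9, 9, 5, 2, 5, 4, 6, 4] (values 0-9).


Input: [9, 9, 5, 2, 5, 4, 6, 4]
Counts: [0, 0, 1, 0, 2, 2, 1, 0, 0, 2]

Sorted: [2, 4, 4, 5, 5, 6, 9, 9]


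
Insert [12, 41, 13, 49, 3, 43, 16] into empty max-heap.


Insert 12: [12]
Insert 41: [41, 12]
Insert 13: [41, 12, 13]
Insert 49: [49, 41, 13, 12]
Insert 3: [49, 41, 13, 12, 3]
Insert 43: [49, 41, 43, 12, 3, 13]
Insert 16: [49, 41, 43, 12, 3, 13, 16]

Final heap: [49, 41, 43, 12, 3, 13, 16]


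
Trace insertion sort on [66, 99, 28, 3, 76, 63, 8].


Initial: [66, 99, 28, 3, 76, 63, 8]
Insert 99: [66, 99, 28, 3, 76, 63, 8]
Insert 28: [28, 66, 99, 3, 76, 63, 8]
Insert 3: [3, 28, 66, 99, 76, 63, 8]
Insert 76: [3, 28, 66, 76, 99, 63, 8]
Insert 63: [3, 28, 63, 66, 76, 99, 8]
Insert 8: [3, 8, 28, 63, 66, 76, 99]

Sorted: [3, 8, 28, 63, 66, 76, 99]


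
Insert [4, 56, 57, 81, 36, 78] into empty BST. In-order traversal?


Insert 4: root
Insert 56: R from 4
Insert 57: R from 4 -> R from 56
Insert 81: R from 4 -> R from 56 -> R from 57
Insert 36: R from 4 -> L from 56
Insert 78: R from 4 -> R from 56 -> R from 57 -> L from 81

In-order: [4, 36, 56, 57, 78, 81]


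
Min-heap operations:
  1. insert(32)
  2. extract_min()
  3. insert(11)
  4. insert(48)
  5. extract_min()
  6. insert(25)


insert(32) -> [32]
extract_min()->32, []
insert(11) -> [11]
insert(48) -> [11, 48]
extract_min()->11, [48]
insert(25) -> [25, 48]

Final heap: [25, 48]


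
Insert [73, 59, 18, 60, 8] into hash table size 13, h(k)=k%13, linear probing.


Insert 73: h=8 -> slot 8
Insert 59: h=7 -> slot 7
Insert 18: h=5 -> slot 5
Insert 60: h=8, 1 probes -> slot 9
Insert 8: h=8, 2 probes -> slot 10

Table: [None, None, None, None, None, 18, None, 59, 73, 60, 8, None, None]


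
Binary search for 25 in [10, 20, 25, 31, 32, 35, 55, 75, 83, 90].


Step 1: lo=0, hi=9, mid=4, val=32
Step 2: lo=0, hi=3, mid=1, val=20
Step 3: lo=2, hi=3, mid=2, val=25

Found at index 2


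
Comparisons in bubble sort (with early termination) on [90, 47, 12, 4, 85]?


Algorithm: bubble sort (with early termination)
Input: [90, 47, 12, 4, 85]
Sorted: [4, 12, 47, 85, 90]

10


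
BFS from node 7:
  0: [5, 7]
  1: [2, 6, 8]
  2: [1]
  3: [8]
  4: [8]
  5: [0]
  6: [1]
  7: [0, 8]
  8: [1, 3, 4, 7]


Visit 7, enqueue [0, 8]
Visit 0, enqueue [5]
Visit 8, enqueue [1, 3, 4]
Visit 5, enqueue []
Visit 1, enqueue [2, 6]
Visit 3, enqueue []
Visit 4, enqueue []
Visit 2, enqueue []
Visit 6, enqueue []

BFS order: [7, 0, 8, 5, 1, 3, 4, 2, 6]


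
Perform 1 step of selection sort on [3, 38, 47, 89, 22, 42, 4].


Initial: [3, 38, 47, 89, 22, 42, 4]
Step 1: min=3 at 0
  Swap: [3, 38, 47, 89, 22, 42, 4]

After 1 step: [3, 38, 47, 89, 22, 42, 4]


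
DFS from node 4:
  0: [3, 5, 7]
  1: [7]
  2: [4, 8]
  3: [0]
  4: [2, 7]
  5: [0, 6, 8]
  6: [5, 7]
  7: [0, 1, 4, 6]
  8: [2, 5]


Visit 4, push [7, 2]
Visit 2, push [8]
Visit 8, push [5]
Visit 5, push [6, 0]
Visit 0, push [7, 3]
Visit 3, push []
Visit 7, push [6, 1]
Visit 1, push []
Visit 6, push []

DFS order: [4, 2, 8, 5, 0, 3, 7, 1, 6]


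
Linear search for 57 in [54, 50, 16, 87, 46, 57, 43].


i=0: 54!=57
i=1: 50!=57
i=2: 16!=57
i=3: 87!=57
i=4: 46!=57
i=5: 57==57 found!

Found at 5, 6 comps


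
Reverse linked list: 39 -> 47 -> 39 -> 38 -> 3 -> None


Step 1: curr=39, set curr.next=prev(None) | reversed so far: 39
Step 2: curr=47, set curr.next=prev(39) | reversed so far: 47 -> 39
Step 3: curr=39, set curr.next=prev(47) | reversed so far: 39 -> 47 -> 39
Step 4: curr=38, set curr.next=prev(39) | reversed so far: 38 -> 39 -> 47 -> 39
Step 5: curr=3, set curr.next=prev(38) | reversed so far: 3 -> 38 -> 39 -> 47 -> 39

3 -> 38 -> 39 -> 47 -> 39 -> None


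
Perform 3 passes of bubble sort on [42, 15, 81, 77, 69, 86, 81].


Initial: [42, 15, 81, 77, 69, 86, 81]
Pass 1: [15, 42, 77, 69, 81, 81, 86] (4 swaps)
Pass 2: [15, 42, 69, 77, 81, 81, 86] (1 swaps)
Pass 3: [15, 42, 69, 77, 81, 81, 86] (0 swaps)

After 3 passes: [15, 42, 69, 77, 81, 81, 86]


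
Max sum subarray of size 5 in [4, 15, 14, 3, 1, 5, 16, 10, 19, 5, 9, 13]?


[0:5]: 37
[1:6]: 38
[2:7]: 39
[3:8]: 35
[4:9]: 51
[5:10]: 55
[6:11]: 59
[7:12]: 56

Max: 59 at [6:11]


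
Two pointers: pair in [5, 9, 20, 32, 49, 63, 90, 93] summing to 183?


lo=0(5)+hi=7(93)=98
lo=1(9)+hi=7(93)=102
lo=2(20)+hi=7(93)=113
lo=3(32)+hi=7(93)=125
lo=4(49)+hi=7(93)=142
lo=5(63)+hi=7(93)=156
lo=6(90)+hi=7(93)=183

Yes: 90+93=183


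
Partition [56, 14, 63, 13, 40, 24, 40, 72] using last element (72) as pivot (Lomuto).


Pivot: 72
  56 <= 72: advance i (no swap)
  14 <= 72: advance i (no swap)
  63 <= 72: advance i (no swap)
  13 <= 72: advance i (no swap)
  40 <= 72: advance i (no swap)
  24 <= 72: advance i (no swap)
  40 <= 72: advance i (no swap)
Place pivot at 7: [56, 14, 63, 13, 40, 24, 40, 72]

Partitioned: [56, 14, 63, 13, 40, 24, 40, 72]


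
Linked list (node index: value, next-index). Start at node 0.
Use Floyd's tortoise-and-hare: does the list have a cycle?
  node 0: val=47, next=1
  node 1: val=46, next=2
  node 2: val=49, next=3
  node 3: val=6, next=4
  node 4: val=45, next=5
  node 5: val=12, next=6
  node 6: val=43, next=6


Floyd's tortoise (slow, +1) and hare (fast, +2):
  init: slow=0, fast=0
  step 1: slow=1, fast=2
  step 2: slow=2, fast=4
  step 3: slow=3, fast=6
  step 4: slow=4, fast=6
  step 5: slow=5, fast=6
  step 6: slow=6, fast=6
  slow == fast at node 6: cycle detected

Cycle: yes


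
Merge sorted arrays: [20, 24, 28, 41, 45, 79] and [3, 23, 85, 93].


Take 3 from B
Take 20 from A
Take 23 from B
Take 24 from A
Take 28 from A
Take 41 from A
Take 45 from A
Take 79 from A

Merged: [3, 20, 23, 24, 28, 41, 45, 79, 85, 93]


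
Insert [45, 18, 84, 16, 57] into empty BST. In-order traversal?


Insert 45: root
Insert 18: L from 45
Insert 84: R from 45
Insert 16: L from 45 -> L from 18
Insert 57: R from 45 -> L from 84

In-order: [16, 18, 45, 57, 84]


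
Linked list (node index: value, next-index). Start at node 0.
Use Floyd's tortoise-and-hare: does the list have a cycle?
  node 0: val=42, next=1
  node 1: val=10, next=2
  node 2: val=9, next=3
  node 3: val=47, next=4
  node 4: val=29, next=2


Floyd's tortoise (slow, +1) and hare (fast, +2):
  init: slow=0, fast=0
  step 1: slow=1, fast=2
  step 2: slow=2, fast=4
  step 3: slow=3, fast=3
  slow == fast at node 3: cycle detected

Cycle: yes


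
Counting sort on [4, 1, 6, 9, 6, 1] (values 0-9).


Input: [4, 1, 6, 9, 6, 1]
Counts: [0, 2, 0, 0, 1, 0, 2, 0, 0, 1]

Sorted: [1, 1, 4, 6, 6, 9]


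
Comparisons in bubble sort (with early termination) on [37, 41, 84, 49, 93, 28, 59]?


Algorithm: bubble sort (with early termination)
Input: [37, 41, 84, 49, 93, 28, 59]
Sorted: [28, 37, 41, 49, 59, 84, 93]

21


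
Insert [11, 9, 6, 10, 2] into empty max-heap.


Insert 11: [11]
Insert 9: [11, 9]
Insert 6: [11, 9, 6]
Insert 10: [11, 10, 6, 9]
Insert 2: [11, 10, 6, 9, 2]

Final heap: [11, 10, 6, 9, 2]


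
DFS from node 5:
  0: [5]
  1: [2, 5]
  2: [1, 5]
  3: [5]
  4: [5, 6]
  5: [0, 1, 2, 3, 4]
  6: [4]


Visit 5, push [4, 3, 2, 1, 0]
Visit 0, push []
Visit 1, push [2]
Visit 2, push []
Visit 3, push []
Visit 4, push [6]
Visit 6, push []

DFS order: [5, 0, 1, 2, 3, 4, 6]


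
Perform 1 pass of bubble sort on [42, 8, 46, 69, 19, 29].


Initial: [42, 8, 46, 69, 19, 29]
Pass 1: [8, 42, 46, 19, 29, 69] (3 swaps)

After 1 pass: [8, 42, 46, 19, 29, 69]


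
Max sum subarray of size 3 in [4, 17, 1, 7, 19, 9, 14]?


[0:3]: 22
[1:4]: 25
[2:5]: 27
[3:6]: 35
[4:7]: 42

Max: 42 at [4:7]


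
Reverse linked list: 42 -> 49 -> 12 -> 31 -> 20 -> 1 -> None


Step 1: curr=42, set curr.next=prev(None) | reversed so far: 42
Step 2: curr=49, set curr.next=prev(42) | reversed so far: 49 -> 42
Step 3: curr=12, set curr.next=prev(49) | reversed so far: 12 -> 49 -> 42
Step 4: curr=31, set curr.next=prev(12) | reversed so far: 31 -> 12 -> 49 -> 42
Step 5: curr=20, set curr.next=prev(31) | reversed so far: 20 -> 31 -> 12 -> 49 -> 42
Step 6: curr=1, set curr.next=prev(20) | reversed so far: 1 -> 20 -> 31 -> 12 -> 49 -> 42

1 -> 20 -> 31 -> 12 -> 49 -> 42 -> None


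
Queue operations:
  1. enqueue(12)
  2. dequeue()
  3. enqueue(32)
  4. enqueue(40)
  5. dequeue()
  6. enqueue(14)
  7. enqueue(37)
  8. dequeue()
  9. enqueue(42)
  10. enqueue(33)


enqueue(12) -> [12]
dequeue()->12, []
enqueue(32) -> [32]
enqueue(40) -> [32, 40]
dequeue()->32, [40]
enqueue(14) -> [40, 14]
enqueue(37) -> [40, 14, 37]
dequeue()->40, [14, 37]
enqueue(42) -> [14, 37, 42]
enqueue(33) -> [14, 37, 42, 33]

Final queue: [14, 37, 42, 33]


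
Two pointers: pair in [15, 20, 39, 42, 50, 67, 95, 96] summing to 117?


lo=0(15)+hi=7(96)=111
lo=1(20)+hi=7(96)=116
lo=2(39)+hi=7(96)=135
lo=2(39)+hi=6(95)=134
lo=2(39)+hi=5(67)=106
lo=3(42)+hi=5(67)=109
lo=4(50)+hi=5(67)=117

Yes: 50+67=117
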